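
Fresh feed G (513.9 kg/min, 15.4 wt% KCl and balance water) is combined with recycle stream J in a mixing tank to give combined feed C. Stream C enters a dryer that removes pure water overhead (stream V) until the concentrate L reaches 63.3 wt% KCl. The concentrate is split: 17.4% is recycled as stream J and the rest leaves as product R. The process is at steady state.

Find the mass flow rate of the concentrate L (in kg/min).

151.4 kg/min

Overall KCl balance (none leaves overhead): KCl in fresh feed = KCl in product, i.e. 513.9×0.154 = (1−0.174)·L·0.633.
L = 79.141/(0.633×0.826) = 151.36 kg/min.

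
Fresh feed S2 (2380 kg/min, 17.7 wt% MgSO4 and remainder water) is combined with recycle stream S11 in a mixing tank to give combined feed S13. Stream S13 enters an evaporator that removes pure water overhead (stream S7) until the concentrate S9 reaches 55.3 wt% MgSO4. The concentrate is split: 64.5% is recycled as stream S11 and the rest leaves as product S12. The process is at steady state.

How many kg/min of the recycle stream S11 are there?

1384 kg/min

Overall MgSO4 balance (none leaves overhead): MgSO4 in fresh feed = MgSO4 in product, i.e. 2380×0.177 = (1−0.645)·S9·0.553.
S9 = 421.26/(0.553×0.355) = 2145.8 kg/min.
Recycle S11 = 0.645×2145.8 = 1384.1 kg/min.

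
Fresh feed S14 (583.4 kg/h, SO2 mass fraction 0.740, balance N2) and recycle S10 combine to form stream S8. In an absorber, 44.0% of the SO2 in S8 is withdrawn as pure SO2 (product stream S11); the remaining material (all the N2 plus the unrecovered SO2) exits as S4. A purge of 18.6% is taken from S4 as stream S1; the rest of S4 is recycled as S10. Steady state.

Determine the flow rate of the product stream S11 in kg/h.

SO2 in S8: m_A = 583.4×0.740 + (1−0.186)·(1−0.440)·m_A, so m_A = 431.72/0.5442 = 793.36 kg/h.
Product S11 = 0.440×793.36 = 349.08 kg/h.

349.1 kg/h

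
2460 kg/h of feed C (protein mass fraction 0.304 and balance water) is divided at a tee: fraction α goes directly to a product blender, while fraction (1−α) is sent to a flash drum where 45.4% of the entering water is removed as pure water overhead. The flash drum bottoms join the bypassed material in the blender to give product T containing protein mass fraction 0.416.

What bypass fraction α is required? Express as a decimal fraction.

0.148

All 2460×0.304 = 747.84 kg/h of protein reaches T, so T = 747.84/0.416 = 1797.7 kg/h and vapour = 662.31 kg/h.
The evaporator receives (1−α)·2460 of feed at 0.696 water and removes 0.454 of that water:
0.454×0.696×(1−α)×2460 = 662.31
(1−α) = 662.31/777.32 = 0.8520;  α = 0.1480.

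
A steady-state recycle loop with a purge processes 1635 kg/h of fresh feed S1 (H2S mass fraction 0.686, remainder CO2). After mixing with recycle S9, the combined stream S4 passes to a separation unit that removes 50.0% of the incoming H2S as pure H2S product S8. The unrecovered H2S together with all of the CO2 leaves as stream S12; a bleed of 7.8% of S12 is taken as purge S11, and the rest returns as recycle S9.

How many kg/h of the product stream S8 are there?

1040 kg/h

H2S in S4: m_A = 1635×0.686 + (1−0.078)·(1−0.500)·m_A, so m_A = 1121.6/0.5390 = 2080.9 kg/h.
Product S8 = 0.500×2080.9 = 1040.5 kg/h.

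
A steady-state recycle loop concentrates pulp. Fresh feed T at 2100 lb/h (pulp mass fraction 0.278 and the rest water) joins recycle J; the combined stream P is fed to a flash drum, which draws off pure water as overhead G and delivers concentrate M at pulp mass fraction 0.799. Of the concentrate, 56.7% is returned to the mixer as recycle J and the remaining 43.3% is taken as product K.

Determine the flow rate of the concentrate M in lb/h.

Overall pulp balance (none leaves overhead): pulp in fresh feed = pulp in product, i.e. 2100×0.278 = (1−0.567)·M·0.799.
M = 583.8/(0.799×0.433) = 1687.4 lb/h.

1687 lb/h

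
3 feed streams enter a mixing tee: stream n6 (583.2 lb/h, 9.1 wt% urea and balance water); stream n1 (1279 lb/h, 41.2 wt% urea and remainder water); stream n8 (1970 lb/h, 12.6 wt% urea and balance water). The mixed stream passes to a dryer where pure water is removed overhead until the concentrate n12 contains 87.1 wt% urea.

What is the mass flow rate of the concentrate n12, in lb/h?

urea entering = 583.2×0.091 + 1279×0.412 + 1970×0.126 = 828.24 lb/h.
All urea reports to n12, so n12 = 828.24/0.871 = 950.91 lb/h.

950.9 lb/h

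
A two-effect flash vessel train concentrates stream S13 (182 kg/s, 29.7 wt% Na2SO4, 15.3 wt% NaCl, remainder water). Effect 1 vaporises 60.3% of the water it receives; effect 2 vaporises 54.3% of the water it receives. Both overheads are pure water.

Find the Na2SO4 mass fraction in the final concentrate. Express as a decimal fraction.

0.540

water in feed = 182×0.550 = 100.1 kg/s.
After stage 1: water left = (1−0.603)×100.1 = 39.74; stream total = 121.64 kg/s.
After stage 2: water left = (1−0.543)×39.74 = 18.161; final concentrate = 100.06 kg/s.
Na2SO4 fraction = 54.054/100.06 = 0.540.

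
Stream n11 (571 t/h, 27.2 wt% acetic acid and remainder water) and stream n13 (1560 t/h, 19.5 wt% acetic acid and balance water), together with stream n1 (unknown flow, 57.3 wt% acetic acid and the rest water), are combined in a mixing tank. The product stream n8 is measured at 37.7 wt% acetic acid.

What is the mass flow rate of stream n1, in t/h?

1754 t/h

Let n1 be the unknown flow. Total out = 2131 + n1.
acetic acid balance: 459.51 + 0.573·n1 = 0.377·(2131 + n1)
(0.573 − 0.377)·n1 = 0.377×2131 − 459.51 = 343.88
n1 = 343.88 / 0.196 = 1754.5 t/h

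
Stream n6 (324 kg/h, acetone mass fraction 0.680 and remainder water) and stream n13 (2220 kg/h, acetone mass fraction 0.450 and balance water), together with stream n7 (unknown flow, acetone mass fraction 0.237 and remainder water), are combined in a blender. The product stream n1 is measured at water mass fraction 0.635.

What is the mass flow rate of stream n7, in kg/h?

2272 kg/h

Let n7 be the unknown flow. Total out = 2544 + n7.
water balance: 1324.7 + 0.763·n7 = 0.635·(2544 + n7)
(0.763 − 0.635)·n7 = 0.635×2544 − 1324.7 = 290.76
n7 = 290.76 / 0.128 = 2271.6 kg/h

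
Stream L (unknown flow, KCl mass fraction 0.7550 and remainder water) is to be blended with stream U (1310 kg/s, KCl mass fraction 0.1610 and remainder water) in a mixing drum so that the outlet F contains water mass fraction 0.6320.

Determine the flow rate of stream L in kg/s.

Let L be the unknown flow. Total out = 1310 + L.
water balance: 1099.1 + 0.245·L = 0.632·(1310 + L)
(0.245 − 0.632)·L = 0.632×1310 − 1099.1 = -271.17
L = -271.17 / -0.387 = 700.7 kg/s

700.7 kg/s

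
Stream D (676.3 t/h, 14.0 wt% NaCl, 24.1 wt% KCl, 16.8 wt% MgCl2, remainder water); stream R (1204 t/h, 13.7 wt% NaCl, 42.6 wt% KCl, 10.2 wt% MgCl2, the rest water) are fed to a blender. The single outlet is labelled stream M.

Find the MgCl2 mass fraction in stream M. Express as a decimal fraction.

0.126

Total flow out = 676.3 + 1204 = 1880.3 t/h.
MgCl2 in = 676.3×0.168 + 1204×0.102 = 236.43 t/h.
MgCl2 mass fraction in M = 236.43/1880.3 = 0.126.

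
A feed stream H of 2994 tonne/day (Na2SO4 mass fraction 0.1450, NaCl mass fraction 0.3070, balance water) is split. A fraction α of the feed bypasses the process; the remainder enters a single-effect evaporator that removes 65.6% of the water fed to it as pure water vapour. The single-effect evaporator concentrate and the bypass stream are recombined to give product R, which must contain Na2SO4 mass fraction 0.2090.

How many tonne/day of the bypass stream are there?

All 2994×0.145 = 434.13 tonne/day of Na2SO4 reaches R, so R = 434.13/0.209 = 2077.2 tonne/day and vapour = 916.82 tonne/day.
The evaporator receives (1−α)·2994 of feed at 0.548 water and removes 0.656 of that water:
0.656×0.548×(1−α)×2994 = 916.82
(1−α) = 916.82/1076.3 = 0.8518;  α = 0.1482.
Bypass flow = 0.1482×2994 = 443.64 tonne/day.

443.6 tonne/day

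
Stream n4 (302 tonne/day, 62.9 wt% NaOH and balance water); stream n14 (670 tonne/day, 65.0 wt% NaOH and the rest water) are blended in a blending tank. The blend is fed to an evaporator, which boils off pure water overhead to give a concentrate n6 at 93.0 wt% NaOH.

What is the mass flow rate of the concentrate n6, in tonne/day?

NaOH entering = 302×0.629 + 670×0.650 = 625.46 tonne/day.
All NaOH reports to n6, so n6 = 625.46/0.930 = 672.54 tonne/day.

672.5 tonne/day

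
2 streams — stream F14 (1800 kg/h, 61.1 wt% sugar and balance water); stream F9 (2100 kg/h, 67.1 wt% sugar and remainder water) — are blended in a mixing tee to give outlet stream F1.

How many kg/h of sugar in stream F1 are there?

2509 kg/h

sugar out = sugar in = 1800×0.611 + 2100×0.671 = 2508.9 kg/h.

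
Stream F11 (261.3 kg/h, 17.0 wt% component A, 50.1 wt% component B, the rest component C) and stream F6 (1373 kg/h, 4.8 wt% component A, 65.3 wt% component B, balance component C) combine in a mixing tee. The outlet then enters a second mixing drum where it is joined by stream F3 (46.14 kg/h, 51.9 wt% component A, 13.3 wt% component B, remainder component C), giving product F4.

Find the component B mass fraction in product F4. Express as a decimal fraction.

0.615

Overall, product flow = 1680.4 kg/h.
component B in = 261.3×0.501 + 1373×0.653 + 46.14×0.133 = 1033.6 kg/h.
component B fraction in F4 = 0.615.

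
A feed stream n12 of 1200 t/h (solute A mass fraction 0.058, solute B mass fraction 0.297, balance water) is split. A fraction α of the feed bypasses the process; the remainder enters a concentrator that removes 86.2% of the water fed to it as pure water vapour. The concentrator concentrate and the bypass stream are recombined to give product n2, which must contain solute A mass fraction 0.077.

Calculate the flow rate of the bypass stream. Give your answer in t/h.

All 1200×0.058 = 69.6 t/h of solute A reaches n2, so n2 = 69.6/0.077 = 903.9 t/h and vapour = 296.1 t/h.
The evaporator receives (1−α)·1200 of feed at 0.645 water and removes 0.862 of that water:
0.862×0.645×(1−α)×1200 = 296.1
(1−α) = 296.1/667.19 = 0.4438;  α = 0.5562.
Bypass flow = 0.5562×1200 = 667.43 t/h.

667.4 t/h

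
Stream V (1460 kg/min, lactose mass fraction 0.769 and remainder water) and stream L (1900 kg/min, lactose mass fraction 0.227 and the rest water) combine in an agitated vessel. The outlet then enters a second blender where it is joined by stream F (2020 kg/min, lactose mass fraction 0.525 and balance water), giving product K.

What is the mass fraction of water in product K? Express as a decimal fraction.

Overall, product flow = 5380 kg/min.
water in = 1460×0.231 + 1900×0.773 + 2020×0.475 = 2765.5 kg/min.
water fraction in K = 0.514.

0.514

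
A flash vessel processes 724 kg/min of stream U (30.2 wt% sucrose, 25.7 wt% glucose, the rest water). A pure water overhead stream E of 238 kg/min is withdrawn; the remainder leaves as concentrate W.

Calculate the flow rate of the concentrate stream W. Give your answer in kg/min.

Concentrate = 724 − 238 = 486 kg/min.

486 kg/min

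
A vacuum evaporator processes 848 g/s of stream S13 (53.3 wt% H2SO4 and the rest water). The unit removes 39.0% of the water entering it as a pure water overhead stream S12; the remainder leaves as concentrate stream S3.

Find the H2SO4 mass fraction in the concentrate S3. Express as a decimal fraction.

0.6517

H2SO4 is not removed: 848×0.533 = 451.98 g/s of H2SO4 enters S3.
water entering = 848×0.467 = 396.02 g/s; overhead removed = 0.390×396.02 = 154.45 g/s.
Concentrate = 848 − 154.45 = 693.55 g/s.
Mass fraction = 451.98/693.55 = 0.6517.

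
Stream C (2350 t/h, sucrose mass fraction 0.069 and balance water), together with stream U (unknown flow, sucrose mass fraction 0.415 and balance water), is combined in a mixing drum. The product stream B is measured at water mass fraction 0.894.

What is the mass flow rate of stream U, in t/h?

281.4 t/h

Let U be the unknown flow. Total out = 2350 + U.
water balance: 2187.8 + 0.585·U = 0.894·(2350 + U)
(0.585 − 0.894)·U = 0.894×2350 − 2187.8 = -86.95
U = -86.95 / -0.309 = 281.39 t/h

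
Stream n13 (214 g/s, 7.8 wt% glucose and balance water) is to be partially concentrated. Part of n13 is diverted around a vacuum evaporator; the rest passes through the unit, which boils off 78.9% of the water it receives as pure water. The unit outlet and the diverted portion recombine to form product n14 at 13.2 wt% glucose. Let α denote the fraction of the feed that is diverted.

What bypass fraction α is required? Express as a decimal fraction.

All 214×0.078 = 16.692 g/s of glucose reaches n14, so n14 = 16.692/0.132 = 126.45 g/s and vapour = 87.545 g/s.
The evaporator receives (1−α)·214 of feed at 0.922 water and removes 0.789 of that water:
0.789×0.922×(1−α)×214 = 87.545
(1−α) = 87.545/155.68 = 0.5624;  α = 0.4376.

0.438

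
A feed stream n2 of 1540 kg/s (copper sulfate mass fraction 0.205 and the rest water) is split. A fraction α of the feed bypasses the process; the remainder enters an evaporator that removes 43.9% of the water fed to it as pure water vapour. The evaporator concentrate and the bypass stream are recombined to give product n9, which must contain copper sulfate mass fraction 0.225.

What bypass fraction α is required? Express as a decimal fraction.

All 1540×0.205 = 315.7 kg/s of copper sulfate reaches n9, so n9 = 315.7/0.225 = 1403.1 kg/s and vapour = 136.89 kg/s.
The evaporator receives (1−α)·1540 of feed at 0.795 water and removes 0.439 of that water:
0.439×0.795×(1−α)×1540 = 136.89
(1−α) = 136.89/537.47 = 0.2547;  α = 0.7453.

0.745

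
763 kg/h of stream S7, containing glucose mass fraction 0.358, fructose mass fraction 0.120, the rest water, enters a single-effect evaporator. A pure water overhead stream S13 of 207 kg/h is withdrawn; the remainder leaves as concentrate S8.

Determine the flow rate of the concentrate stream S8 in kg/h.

Concentrate = 763 − 207 = 556 kg/h.

556 kg/h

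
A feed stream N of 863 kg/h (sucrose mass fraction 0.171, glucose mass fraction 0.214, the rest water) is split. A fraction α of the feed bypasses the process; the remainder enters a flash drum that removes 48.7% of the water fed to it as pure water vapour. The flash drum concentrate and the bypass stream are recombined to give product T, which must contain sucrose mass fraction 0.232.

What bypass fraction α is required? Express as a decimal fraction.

All 863×0.171 = 147.57 kg/h of sucrose reaches T, so T = 147.57/0.232 = 636.09 kg/h and vapour = 226.91 kg/h.
The evaporator receives (1−α)·863 of feed at 0.615 water and removes 0.487 of that water:
0.487×0.615×(1−α)×863 = 226.91
(1−α) = 226.91/258.47 = 0.8779;  α = 0.1221.

0.122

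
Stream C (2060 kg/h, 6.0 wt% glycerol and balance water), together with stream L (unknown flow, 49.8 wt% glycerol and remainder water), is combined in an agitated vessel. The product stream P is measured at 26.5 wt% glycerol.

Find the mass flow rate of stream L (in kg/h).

1812 kg/h

Let L be the unknown flow. Total out = 2060 + L.
glycerol balance: 123.6 + 0.498·L = 0.265·(2060 + L)
(0.498 − 0.265)·L = 0.265×2060 − 123.6 = 422.3
L = 422.3 / 0.233 = 1812.4 kg/h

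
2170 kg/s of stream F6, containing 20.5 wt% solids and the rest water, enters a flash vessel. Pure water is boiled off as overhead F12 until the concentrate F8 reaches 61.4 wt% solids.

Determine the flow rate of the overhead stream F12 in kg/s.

solids is conserved: 2170×0.205 = 444.85 kg/s all reports to the concentrate.
Concentrate = 444.85/(target fraction) = 724.51 kg/s.
Overhead = 2170 − 724.51 = 1445.5 kg/s.

1445 kg/s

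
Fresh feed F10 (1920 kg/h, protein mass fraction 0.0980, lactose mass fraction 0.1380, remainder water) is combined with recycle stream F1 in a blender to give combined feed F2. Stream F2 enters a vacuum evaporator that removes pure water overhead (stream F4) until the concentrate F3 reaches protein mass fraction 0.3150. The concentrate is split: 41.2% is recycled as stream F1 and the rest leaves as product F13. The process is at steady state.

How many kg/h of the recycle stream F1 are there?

418.5 kg/h

Overall protein balance (none leaves overhead): protein in fresh feed = protein in product, i.e. 1920×0.098 = (1−0.412)·F3·0.315.
F3 = 188.16/(0.315×0.588) = 1015.9 kg/h.
Recycle F1 = 0.412×1015.9 = 418.54 kg/h.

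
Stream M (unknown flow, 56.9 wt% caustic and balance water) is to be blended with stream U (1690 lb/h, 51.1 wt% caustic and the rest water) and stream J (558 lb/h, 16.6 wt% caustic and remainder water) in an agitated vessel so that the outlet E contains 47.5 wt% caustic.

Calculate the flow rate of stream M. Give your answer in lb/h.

1187 lb/h

Let M be the unknown flow. Total out = 2248 + M.
caustic balance: 956.22 + 0.569·M = 0.475·(2248 + M)
(0.569 − 0.475)·M = 0.475×2248 − 956.22 = 111.58
M = 111.58 / 0.094 = 1187 lb/h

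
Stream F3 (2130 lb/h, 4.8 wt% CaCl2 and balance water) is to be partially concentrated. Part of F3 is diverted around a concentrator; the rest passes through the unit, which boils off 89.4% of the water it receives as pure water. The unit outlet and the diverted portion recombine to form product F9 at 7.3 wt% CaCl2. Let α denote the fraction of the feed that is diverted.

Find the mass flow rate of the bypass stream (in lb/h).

All 2130×0.048 = 102.24 lb/h of CaCl2 reaches F9, so F9 = 102.24/0.073 = 1400.5 lb/h and vapour = 729.45 lb/h.
The evaporator receives (1−α)·2130 of feed at 0.952 water and removes 0.894 of that water:
0.894×0.952×(1−α)×2130 = 729.45
(1−α) = 729.45/1812.8 = 0.4024;  α = 0.5976.
Bypass flow = 0.5976×2130 = 1272.9 lb/h.

1273 lb/h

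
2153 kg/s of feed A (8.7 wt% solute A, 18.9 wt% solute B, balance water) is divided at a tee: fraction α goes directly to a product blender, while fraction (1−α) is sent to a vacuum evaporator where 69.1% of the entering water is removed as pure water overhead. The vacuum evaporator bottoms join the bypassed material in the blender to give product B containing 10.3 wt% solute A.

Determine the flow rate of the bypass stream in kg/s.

All 2153×0.087 = 187.31 kg/s of solute A reaches B, so B = 187.31/0.103 = 1818.6 kg/s and vapour = 334.45 kg/s.
The evaporator receives (1−α)·2153 of feed at 0.724 water and removes 0.691 of that water:
0.691×0.724×(1−α)×2153 = 334.45
(1−α) = 334.45/1077.1 = 0.3105;  α = 0.6895.
Bypass flow = 0.6895×2153 = 1484.5 kg/s.

1484 kg/s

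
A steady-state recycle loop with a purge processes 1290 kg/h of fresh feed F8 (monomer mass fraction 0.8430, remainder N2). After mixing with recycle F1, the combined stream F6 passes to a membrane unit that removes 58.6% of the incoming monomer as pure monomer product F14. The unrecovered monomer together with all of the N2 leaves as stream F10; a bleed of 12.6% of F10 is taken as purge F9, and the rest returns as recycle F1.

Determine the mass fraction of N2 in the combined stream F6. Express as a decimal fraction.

0.4854

N2 enters only via F8 and leaves only via the purge: 1290×0.157 = 0.126×(N2 in F10), and the membrane unit passes all N2, so N2 in F6 = N2 in F10 = 1607.4 kg/h.
monomer in F6: m_A = 1290×0.843 + (1−0.126)·(1−0.586)·m_A, so m_A = 1087.5/0.6382 = 1704.1 kg/h.
F6 = 1704.1 + 1607.4 = 3311.4 kg/h.
N2 fraction in F6 = 1607.4/3311.4 = 0.4854.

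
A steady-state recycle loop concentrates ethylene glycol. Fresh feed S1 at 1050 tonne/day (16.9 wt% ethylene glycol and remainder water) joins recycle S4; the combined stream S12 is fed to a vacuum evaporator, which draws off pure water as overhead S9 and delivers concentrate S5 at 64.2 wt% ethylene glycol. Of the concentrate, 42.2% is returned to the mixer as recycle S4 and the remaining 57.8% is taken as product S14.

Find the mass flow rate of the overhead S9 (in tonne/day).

773.6 tonne/day

Overall ethylene glycol balance (none leaves overhead): ethylene glycol in fresh feed = ethylene glycol in product, i.e. 1050×0.169 = (1−0.422)·S5·0.642.
S5 = 177.45/(0.642×0.578) = 478.2 tonne/day.
Recycle S4 = 0.422×478.2 = 201.8 tonne/day.
Combined feed S12 = 1050 + 201.8 = 1251.8 tonne/day.
Overhead S9 = S12 − S5 = 1251.8 − 478.2 = 773.6 tonne/day.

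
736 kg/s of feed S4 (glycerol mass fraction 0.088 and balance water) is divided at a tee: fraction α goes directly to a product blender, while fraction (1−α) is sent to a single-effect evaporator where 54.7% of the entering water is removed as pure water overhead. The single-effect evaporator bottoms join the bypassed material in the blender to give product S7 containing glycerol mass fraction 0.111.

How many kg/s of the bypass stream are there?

430.3 kg/s

All 736×0.088 = 64.768 kg/s of glycerol reaches S7, so S7 = 64.768/0.111 = 583.5 kg/s and vapour = 152.5 kg/s.
The evaporator receives (1−α)·736 of feed at 0.912 water and removes 0.547 of that water:
0.547×0.912×(1−α)×736 = 152.5
(1−α) = 152.5/367.16 = 0.4154;  α = 0.5846.
Bypass flow = 0.5846×736 = 430.3 kg/s.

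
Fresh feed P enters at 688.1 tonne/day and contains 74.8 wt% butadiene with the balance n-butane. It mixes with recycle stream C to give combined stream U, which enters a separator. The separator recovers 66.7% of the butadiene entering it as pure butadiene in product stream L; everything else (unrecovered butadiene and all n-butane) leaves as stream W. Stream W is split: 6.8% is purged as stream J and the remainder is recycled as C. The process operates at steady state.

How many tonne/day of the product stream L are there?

butadiene in U: m_A = 688.1×0.748 + (1−0.068)·(1−0.667)·m_A, so m_A = 514.7/0.6896 = 746.33 tonne/day.
Product L = 0.667×746.33 = 497.8 tonne/day.

497.8 tonne/day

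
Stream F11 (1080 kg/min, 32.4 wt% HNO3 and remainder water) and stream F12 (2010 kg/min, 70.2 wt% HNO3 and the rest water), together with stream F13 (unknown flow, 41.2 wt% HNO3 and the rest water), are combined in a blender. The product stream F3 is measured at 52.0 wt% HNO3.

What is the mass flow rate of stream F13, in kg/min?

Let F13 be the unknown flow. Total out = 3090 + F13.
HNO3 balance: 1760.9 + 0.412·F13 = 0.520·(3090 + F13)
(0.412 − 0.520)·F13 = 0.520×3090 − 1760.9 = -154.14
F13 = -154.14 / -0.108 = 1427.2 kg/min

1427 kg/min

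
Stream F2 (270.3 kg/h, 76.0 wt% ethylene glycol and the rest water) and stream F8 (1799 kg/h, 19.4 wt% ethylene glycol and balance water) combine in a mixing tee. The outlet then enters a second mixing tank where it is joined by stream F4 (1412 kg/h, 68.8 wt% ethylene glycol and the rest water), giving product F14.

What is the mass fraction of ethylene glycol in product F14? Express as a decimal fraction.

0.438

Overall, product flow = 3481.3 kg/h.
ethylene glycol in = 270.3×0.760 + 1799×0.194 + 1412×0.688 = 1525.9 kg/h.
ethylene glycol fraction in F14 = 0.438.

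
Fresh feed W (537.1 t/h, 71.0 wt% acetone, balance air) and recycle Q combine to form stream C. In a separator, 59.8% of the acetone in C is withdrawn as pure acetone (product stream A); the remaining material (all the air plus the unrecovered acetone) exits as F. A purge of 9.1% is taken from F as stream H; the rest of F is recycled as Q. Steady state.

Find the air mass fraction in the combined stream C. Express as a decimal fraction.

0.7401

air enters only via W and leaves only via the purge: 537.1×0.290 = 0.091×(air in F), and the separator passes all air, so air in C = air in F = 1711.6 t/h.
acetone in C: m_A = 537.1×0.710 + (1−0.091)·(1−0.598)·m_A, so m_A = 381.34/0.6346 = 600.93 t/h.
C = 600.93 + 1711.6 = 2312.6 t/h.
air fraction in C = 1711.6/2312.6 = 0.7401.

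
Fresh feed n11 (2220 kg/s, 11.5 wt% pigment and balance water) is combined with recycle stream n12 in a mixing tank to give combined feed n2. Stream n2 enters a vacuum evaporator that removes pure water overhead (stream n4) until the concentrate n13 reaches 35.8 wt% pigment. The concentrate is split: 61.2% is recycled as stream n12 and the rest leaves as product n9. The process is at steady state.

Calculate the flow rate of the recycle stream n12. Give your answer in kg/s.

Overall pigment balance (none leaves overhead): pigment in fresh feed = pigment in product, i.e. 2220×0.115 = (1−0.612)·n13·0.358.
n13 = 255.3/(0.358×0.388) = 1838 kg/s.
Recycle n12 = 0.612×1838 = 1124.8 kg/s.

1125 kg/s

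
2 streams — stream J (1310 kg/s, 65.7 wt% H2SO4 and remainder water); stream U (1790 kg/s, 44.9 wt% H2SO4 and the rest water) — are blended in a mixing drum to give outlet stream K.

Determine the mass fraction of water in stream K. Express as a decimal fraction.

Total flow out = 1310 + 1790 = 3100 kg/s.
water in = 1310×0.343 + 1790×0.551 = 1435.6 kg/s.
water mass fraction in K = 1435.6/3100 = 0.4631.

0.4631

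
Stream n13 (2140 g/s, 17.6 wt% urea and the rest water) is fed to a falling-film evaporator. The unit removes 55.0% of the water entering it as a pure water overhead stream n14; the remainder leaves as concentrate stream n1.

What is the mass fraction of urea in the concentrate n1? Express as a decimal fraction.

urea is not removed: 2140×0.176 = 376.64 g/s of urea enters n1.
water entering = 2140×0.824 = 1763.4 g/s; overhead removed = 0.550×1763.4 = 969.85 g/s.
Concentrate = 2140 − 969.85 = 1170.2 g/s.
Mass fraction = 376.64/1170.2 = 0.3219.

0.3219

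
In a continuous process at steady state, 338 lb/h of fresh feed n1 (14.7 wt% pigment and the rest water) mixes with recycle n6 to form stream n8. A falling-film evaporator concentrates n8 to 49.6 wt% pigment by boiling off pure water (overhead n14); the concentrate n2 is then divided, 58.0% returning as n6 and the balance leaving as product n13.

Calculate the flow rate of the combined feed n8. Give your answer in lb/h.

476.3 lb/h

Overall pigment balance (none leaves overhead): pigment in fresh feed = pigment in product, i.e. 338×0.147 = (1−0.580)·n2·0.496.
n2 = 49.686/(0.496×0.420) = 238.51 lb/h.
Recycle n6 = 0.580×238.51 = 138.33 lb/h.
Combined feed n8 = 338 + 138.33 = 476.33 lb/h.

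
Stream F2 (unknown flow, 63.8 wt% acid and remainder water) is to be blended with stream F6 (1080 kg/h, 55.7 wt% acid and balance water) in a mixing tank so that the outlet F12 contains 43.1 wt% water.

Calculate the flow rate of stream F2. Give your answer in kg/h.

Let F2 be the unknown flow. Total out = 1080 + F2.
water balance: 478.44 + 0.362·F2 = 0.431·(1080 + F2)
(0.362 − 0.431)·F2 = 0.431×1080 − 478.44 = -12.96
F2 = -12.96 / -0.069 = 187.83 kg/h

187.8 kg/h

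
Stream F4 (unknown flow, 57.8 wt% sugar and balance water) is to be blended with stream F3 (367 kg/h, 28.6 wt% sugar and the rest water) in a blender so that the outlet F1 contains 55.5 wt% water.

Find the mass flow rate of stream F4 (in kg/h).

Let F4 be the unknown flow. Total out = 367 + F4.
water balance: 262.04 + 0.422·F4 = 0.555·(367 + F4)
(0.422 − 0.555)·F4 = 0.555×367 − 262.04 = -58.353
F4 = -58.353 / -0.133 = 438.74 kg/h

438.7 kg/h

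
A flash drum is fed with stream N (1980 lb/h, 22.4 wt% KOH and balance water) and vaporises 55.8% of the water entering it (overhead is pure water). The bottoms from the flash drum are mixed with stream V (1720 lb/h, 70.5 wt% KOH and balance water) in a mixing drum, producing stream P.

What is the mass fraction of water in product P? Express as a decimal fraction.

0.417

Vapour removed = 0.558×0.776×1980 = 857.36 lb/h; concentrate = 1122.6 lb/h.
water reaching the mixer = 679.12 (from concentrate) + 1720×0.295 = 1186.5 lb/h.
Product flow = 1122.6 + 1720 = 2842.6 lb/h; water fraction = 0.417.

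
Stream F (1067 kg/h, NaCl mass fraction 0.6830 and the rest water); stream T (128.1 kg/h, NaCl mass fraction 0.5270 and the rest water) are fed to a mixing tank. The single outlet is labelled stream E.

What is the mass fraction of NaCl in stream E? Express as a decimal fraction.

Total flow out = 1067 + 128.1 = 1195.1 kg/h.
NaCl in = 1067×0.683 + 128.1×0.527 = 796.27 kg/h.
NaCl mass fraction in E = 796.27/1195.1 = 0.6663.

0.6663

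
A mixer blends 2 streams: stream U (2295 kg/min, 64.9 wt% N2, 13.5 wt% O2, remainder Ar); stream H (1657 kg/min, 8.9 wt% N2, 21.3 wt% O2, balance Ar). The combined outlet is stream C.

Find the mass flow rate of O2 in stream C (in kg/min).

O2 out = O2 in = 2295×0.135 + 1657×0.213 = 662.77 kg/min.

662.8 kg/min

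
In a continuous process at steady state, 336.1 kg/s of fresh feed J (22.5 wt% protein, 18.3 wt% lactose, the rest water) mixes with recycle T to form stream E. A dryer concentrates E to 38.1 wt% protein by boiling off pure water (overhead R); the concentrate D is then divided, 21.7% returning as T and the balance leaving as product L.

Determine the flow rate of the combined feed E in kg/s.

391.1 kg/s

Overall protein balance (none leaves overhead): protein in fresh feed = protein in product, i.e. 336.1×0.225 = (1−0.217)·D·0.381.
D = 75.623/(0.381×0.783) = 253.49 kg/s.
Recycle T = 0.217×253.49 = 55.008 kg/s.
Combined feed E = 336.1 + 55.008 = 391.11 kg/s.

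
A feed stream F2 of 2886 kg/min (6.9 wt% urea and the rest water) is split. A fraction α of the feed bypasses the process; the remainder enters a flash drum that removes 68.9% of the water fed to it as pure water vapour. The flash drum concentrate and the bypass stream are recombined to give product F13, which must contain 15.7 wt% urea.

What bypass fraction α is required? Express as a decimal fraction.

All 2886×0.069 = 199.13 kg/min of urea reaches F13, so F13 = 199.13/0.157 = 1268.4 kg/min and vapour = 1617.6 kg/min.
The evaporator receives (1−α)·2886 of feed at 0.931 water and removes 0.689 of that water:
0.689×0.931×(1−α)×2886 = 1617.6
(1−α) = 1617.6/1851.3 = 0.8738;  α = 0.1262.

0.126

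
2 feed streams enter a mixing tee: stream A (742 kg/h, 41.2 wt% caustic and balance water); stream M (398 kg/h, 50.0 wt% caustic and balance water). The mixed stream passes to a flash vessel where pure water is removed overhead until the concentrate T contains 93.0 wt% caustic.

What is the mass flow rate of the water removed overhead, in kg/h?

597.3 kg/h

caustic entering = 742×0.412 + 398×0.500 = 504.7 kg/h.
All caustic reports to T, so T = 504.7/0.930 = 542.69 kg/h.
Total feed = 1140 kg/h; overhead = 1140 − 542.69 = 597.31 kg/h.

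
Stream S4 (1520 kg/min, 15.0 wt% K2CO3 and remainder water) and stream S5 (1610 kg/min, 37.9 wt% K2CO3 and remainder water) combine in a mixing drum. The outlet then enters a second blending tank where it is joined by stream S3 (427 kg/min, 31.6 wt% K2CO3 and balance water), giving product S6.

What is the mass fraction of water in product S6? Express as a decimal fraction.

Overall, product flow = 3557 kg/min.
water in = 1520×0.850 + 1610×0.621 + 427×0.684 = 2583.9 kg/min.
water fraction in S6 = 0.726.

0.726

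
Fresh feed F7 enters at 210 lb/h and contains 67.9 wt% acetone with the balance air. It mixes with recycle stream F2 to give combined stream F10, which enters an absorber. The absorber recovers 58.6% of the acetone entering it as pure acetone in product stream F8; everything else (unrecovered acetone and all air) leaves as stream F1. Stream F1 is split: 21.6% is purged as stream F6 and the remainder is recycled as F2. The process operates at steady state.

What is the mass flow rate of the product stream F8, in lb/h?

123.7 lb/h

acetone in F10: m_A = 210×0.679 + (1−0.216)·(1−0.586)·m_A, so m_A = 142.59/0.6754 = 211.11 lb/h.
Product F8 = 0.586×211.11 = 123.71 lb/h.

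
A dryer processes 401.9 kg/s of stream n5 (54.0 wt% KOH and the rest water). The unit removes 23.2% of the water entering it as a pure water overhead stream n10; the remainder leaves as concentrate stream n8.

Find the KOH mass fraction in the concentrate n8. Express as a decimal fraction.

KOH is not removed: 401.9×0.540 = 217.03 kg/s of KOH enters n8.
water entering = 401.9×0.460 = 184.87 kg/s; overhead removed = 0.232×184.87 = 42.891 kg/s.
Concentrate = 401.9 − 42.891 = 359.01 kg/s.
Mass fraction = 217.03/359.01 = 0.605.

0.605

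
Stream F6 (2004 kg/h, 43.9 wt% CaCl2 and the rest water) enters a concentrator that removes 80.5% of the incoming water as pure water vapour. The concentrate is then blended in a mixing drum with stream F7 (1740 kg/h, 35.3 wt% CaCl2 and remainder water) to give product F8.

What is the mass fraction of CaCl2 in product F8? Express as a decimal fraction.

0.5262

Vapour removed = 0.805×0.561×2004 = 905.02 kg/h; concentrate = 1099 kg/h.
CaCl2 reaching the mixer = 879.76 (from concentrate) + 1740×0.353 = 1494 kg/h.
Product flow = 1099 + 1740 = 2839 kg/h; CaCl2 fraction = 0.5262.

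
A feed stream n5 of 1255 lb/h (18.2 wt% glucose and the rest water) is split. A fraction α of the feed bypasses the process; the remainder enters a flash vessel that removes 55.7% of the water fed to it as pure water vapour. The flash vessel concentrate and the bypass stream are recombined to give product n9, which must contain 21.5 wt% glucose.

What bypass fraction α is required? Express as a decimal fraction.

0.663

All 1255×0.182 = 228.41 lb/h of glucose reaches n9, so n9 = 228.41/0.215 = 1062.4 lb/h and vapour = 192.63 lb/h.
The evaporator receives (1−α)·1255 of feed at 0.818 water and removes 0.557 of that water:
0.557×0.818×(1−α)×1255 = 192.63
(1−α) = 192.63/571.81 = 0.3369;  α = 0.6631.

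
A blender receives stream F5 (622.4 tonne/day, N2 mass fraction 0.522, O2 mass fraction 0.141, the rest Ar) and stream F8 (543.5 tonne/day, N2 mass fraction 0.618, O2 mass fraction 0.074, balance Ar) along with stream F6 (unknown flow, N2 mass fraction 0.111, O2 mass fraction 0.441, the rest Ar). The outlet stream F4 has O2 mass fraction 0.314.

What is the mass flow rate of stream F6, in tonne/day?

Let F6 be the unknown flow. Total out = 1165.9 + F6.
O2 balance: 127.98 + 0.441·F6 = 0.314·(1165.9 + F6)
(0.441 − 0.314)·F6 = 0.314×1165.9 − 127.98 = 238.12
F6 = 238.12 / 0.127 = 1874.9 tonne/day

1875 tonne/day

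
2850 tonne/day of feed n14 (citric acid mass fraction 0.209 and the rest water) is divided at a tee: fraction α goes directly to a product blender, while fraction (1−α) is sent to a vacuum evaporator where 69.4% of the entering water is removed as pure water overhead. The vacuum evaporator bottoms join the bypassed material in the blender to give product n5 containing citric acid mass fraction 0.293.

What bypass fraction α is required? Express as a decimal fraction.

0.478

All 2850×0.209 = 595.65 tonne/day of citric acid reaches n5, so n5 = 595.65/0.293 = 2032.9 tonne/day and vapour = 817.06 tonne/day.
The evaporator receives (1−α)·2850 of feed at 0.791 water and removes 0.694 of that water:
0.694×0.791×(1−α)×2850 = 817.06
(1−α) = 817.06/1564.5 = 0.5222;  α = 0.4778.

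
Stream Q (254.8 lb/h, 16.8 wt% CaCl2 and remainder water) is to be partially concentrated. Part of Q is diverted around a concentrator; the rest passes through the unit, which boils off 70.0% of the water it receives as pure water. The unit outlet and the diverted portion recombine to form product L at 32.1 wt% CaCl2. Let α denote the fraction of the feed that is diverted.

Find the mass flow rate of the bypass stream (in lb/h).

46.27 lb/h

All 254.8×0.168 = 42.806 lb/h of CaCl2 reaches L, so L = 42.806/0.321 = 133.35 lb/h and vapour = 121.45 lb/h.
The evaporator receives (1−α)·254.8 of feed at 0.832 water and removes 0.700 of that water:
0.700×0.832×(1−α)×254.8 = 121.45
(1−α) = 121.45/148.4 = 0.8184;  α = 0.1816.
Bypass flow = 0.1816×254.8 = 46.272 lb/h.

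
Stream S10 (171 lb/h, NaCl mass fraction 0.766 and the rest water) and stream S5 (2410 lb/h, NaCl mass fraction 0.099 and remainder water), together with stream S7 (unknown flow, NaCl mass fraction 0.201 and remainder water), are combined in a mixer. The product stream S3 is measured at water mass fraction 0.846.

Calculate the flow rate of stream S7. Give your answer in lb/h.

Let S7 be the unknown flow. Total out = 2581 + S7.
water balance: 2211.4 + 0.799·S7 = 0.846·(2581 + S7)
(0.799 − 0.846)·S7 = 0.846×2581 − 2211.4 = -27.898
S7 = -27.898 / -0.047 = 593.57 lb/h

593.6 lb/h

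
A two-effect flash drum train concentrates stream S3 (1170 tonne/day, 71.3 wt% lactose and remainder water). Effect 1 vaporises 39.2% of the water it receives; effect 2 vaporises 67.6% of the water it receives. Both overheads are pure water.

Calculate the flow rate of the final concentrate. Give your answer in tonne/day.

water in feed = 1170×0.287 = 335.79 tonne/day.
After stage 1: water left = (1−0.392)×335.79 = 204.16; stream total = 1038.4 tonne/day.
After stage 2: water left = (1−0.676)×204.16 = 66.148; final concentrate = 900.36 tonne/day.

900.4 tonne/day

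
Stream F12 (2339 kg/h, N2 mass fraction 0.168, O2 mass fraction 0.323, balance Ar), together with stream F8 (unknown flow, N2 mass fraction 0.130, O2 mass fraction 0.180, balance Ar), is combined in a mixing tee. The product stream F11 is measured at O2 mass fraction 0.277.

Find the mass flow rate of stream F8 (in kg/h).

Let F8 be the unknown flow. Total out = 2339 + F8.
O2 balance: 755.5 + 0.180·F8 = 0.277·(2339 + F8)
(0.180 − 0.277)·F8 = 0.277×2339 − 755.5 = -107.59
F8 = -107.59 / -0.097 = 1109.2 kg/h

1109 kg/h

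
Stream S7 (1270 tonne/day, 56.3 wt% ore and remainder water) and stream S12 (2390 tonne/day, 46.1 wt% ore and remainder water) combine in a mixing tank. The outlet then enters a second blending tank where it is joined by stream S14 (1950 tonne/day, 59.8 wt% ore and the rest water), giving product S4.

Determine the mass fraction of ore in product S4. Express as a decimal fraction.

0.532

Overall, product flow = 5610 tonne/day.
ore in = 1270×0.563 + 2390×0.461 + 1950×0.598 = 2982.9 tonne/day.
ore fraction in S4 = 0.532.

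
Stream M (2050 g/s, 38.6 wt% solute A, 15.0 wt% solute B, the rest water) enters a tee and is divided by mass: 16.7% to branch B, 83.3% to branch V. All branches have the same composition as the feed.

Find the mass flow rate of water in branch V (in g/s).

Branch V total = 0.833×2050 = 1707.6 g/s.
water in V = 0.464×1707.6 = 792.35 g/s.

792.3 g/s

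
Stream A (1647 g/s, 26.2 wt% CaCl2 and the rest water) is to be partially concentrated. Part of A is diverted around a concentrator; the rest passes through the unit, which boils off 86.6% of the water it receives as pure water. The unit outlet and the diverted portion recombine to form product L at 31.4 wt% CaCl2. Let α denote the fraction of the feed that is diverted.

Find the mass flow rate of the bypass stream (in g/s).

All 1647×0.262 = 431.51 g/s of CaCl2 reaches L, so L = 431.51/0.314 = 1374.2 g/s and vapour = 272.75 g/s.
The evaporator receives (1−α)·1647 of feed at 0.738 water and removes 0.866 of that water:
0.866×0.738×(1−α)×1647 = 272.75
(1−α) = 272.75/1052.6 = 0.2591;  α = 0.7409.
Bypass flow = 0.7409×1647 = 1220.2 g/s.

1220 g/s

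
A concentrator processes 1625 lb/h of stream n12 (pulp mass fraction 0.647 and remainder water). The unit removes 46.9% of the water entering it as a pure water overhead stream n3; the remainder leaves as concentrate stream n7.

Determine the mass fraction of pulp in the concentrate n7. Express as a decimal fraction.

0.775

pulp is not removed: 1625×0.647 = 1051.4 lb/h of pulp enters n7.
water entering = 1625×0.353 = 573.62 lb/h; overhead removed = 0.469×573.62 = 269.03 lb/h.
Concentrate = 1625 − 269.03 = 1356 lb/h.
Mass fraction = 1051.4/1356 = 0.775.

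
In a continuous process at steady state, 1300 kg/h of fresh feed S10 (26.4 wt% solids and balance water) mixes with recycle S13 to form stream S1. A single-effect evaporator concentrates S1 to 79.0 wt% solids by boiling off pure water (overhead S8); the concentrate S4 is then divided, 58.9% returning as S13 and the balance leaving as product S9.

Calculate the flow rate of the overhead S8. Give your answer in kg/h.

865.6 kg/h

Overall solids balance (none leaves overhead): solids in fresh feed = solids in product, i.e. 1300×0.264 = (1−0.589)·S4·0.790.
S4 = 343.2/(0.790×0.411) = 1057 kg/h.
Recycle S13 = 0.589×1057 = 622.58 kg/h.
Combined feed S1 = 1300 + 622.58 = 1922.6 kg/h.
Overhead S8 = S1 − S4 = 1922.6 − 1057 = 865.57 kg/h.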